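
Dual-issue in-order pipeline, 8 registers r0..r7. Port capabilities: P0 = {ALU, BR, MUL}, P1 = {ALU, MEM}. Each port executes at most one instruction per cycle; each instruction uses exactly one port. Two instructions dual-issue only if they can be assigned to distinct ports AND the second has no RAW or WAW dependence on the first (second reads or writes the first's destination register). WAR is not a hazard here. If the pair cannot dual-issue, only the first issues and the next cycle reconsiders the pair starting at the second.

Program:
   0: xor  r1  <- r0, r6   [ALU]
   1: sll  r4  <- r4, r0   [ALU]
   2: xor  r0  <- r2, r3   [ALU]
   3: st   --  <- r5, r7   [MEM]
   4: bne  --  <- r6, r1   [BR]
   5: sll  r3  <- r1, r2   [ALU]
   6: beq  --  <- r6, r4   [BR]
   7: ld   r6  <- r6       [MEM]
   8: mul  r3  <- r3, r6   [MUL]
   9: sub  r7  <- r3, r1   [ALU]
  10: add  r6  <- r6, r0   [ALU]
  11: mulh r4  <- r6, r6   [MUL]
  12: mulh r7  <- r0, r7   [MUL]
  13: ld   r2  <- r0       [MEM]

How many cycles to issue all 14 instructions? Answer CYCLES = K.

CYCLES = 8

#0 head=0: xor.ALU;sll.ALU i0&i1 pair
#1 head=2: xor.ALU;st.MEM i2&i3 pair
#2 head=4: bne.BR;sll.ALU i4&i5 pair
#3 head=6: beq.BR;ld.MEM i6&i7 pair
#4 head=8: mul.MUL i8 RAW r3
#5 head=9: sub.ALU;add.ALU i9&i10 pair
#6 head=11: mulh.MUL i11 no-port MUL/MUL
#7 head=12: mulh.MUL;ld.MEM i12&i13 pair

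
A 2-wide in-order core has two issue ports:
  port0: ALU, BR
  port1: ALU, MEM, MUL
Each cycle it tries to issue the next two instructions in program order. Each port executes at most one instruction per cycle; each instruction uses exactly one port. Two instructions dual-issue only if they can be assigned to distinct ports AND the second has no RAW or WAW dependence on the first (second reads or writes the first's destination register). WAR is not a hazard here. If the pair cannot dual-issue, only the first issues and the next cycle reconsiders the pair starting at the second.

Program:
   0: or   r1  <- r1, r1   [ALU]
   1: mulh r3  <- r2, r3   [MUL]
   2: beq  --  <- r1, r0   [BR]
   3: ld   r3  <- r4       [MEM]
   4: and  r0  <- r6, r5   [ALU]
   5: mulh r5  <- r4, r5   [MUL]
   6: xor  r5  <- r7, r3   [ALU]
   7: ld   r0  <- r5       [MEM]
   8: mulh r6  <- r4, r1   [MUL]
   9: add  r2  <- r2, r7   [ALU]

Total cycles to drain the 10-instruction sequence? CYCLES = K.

CYCLES = 6

#0 head=0: or.ALU mulh.MUL i0,i1 pair
#1 head=2: beq.BR ld.MEM i2,i3 pair
#2 head=4: and.ALU mulh.MUL i4,i5 pair
#3 head=6: xor.ALU i6 RAW r5
#4 head=7: ld.MEM i7 no-port MEM/MUL
#5 head=8: mulh.MUL add.ALU i8,i9 pair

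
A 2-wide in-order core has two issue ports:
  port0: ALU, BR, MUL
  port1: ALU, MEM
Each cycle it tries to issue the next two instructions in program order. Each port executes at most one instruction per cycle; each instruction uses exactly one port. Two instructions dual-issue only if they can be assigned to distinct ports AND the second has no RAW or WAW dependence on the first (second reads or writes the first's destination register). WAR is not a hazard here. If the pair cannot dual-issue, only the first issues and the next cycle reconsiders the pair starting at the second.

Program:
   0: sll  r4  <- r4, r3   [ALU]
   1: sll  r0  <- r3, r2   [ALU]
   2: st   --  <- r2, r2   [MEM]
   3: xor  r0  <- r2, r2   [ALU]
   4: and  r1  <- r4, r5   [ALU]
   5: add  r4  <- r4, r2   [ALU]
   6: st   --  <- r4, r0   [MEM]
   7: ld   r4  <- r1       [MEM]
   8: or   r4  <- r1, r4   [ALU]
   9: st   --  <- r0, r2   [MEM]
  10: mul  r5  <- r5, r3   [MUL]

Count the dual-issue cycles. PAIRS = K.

PAIRS = 4

0. sll.ALU+sll.ALU @i0+i1  | 2-wide
1. st.MEM+xor.ALU @i2+i3  | 2-wide
2. and.ALU+add.ALU @i4+i5  | 2-wide
3. st.MEM @i6  | no-port MEM/MEM
4. ld.MEM @i7  | RAW+WAW r4
5. or.ALU+st.MEM @i8+i9  | 2-wide
6. mul.MUL @i10  | tail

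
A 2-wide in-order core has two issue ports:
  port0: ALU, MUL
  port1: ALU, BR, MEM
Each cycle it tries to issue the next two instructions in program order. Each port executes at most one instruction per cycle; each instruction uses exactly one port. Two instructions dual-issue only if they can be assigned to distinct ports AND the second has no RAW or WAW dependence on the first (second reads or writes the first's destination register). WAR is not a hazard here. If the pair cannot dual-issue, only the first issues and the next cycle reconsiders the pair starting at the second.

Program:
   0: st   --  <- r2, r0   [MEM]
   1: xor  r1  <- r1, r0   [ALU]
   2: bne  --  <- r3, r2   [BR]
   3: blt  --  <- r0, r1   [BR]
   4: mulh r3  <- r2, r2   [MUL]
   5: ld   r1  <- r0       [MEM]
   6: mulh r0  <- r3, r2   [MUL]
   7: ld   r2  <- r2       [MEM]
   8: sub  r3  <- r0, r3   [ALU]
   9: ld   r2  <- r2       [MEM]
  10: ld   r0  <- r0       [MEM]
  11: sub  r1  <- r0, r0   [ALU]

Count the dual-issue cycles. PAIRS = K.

  cy0 -> i0&i1 (st;xor) dual
  cy1 -> i2 (bne) no-port BR/BR
  cy2 -> i3&i4 (blt;mulh) dual
  cy3 -> i5&i6 (ld;mulh) dual
  cy4 -> i7&i8 (ld;sub) dual
  cy5 -> i9 (ld) no-port MEM/MEM
  cy6 -> i10 (ld) RAW r0
  cy7 -> i11 (sub) tail

PAIRS = 4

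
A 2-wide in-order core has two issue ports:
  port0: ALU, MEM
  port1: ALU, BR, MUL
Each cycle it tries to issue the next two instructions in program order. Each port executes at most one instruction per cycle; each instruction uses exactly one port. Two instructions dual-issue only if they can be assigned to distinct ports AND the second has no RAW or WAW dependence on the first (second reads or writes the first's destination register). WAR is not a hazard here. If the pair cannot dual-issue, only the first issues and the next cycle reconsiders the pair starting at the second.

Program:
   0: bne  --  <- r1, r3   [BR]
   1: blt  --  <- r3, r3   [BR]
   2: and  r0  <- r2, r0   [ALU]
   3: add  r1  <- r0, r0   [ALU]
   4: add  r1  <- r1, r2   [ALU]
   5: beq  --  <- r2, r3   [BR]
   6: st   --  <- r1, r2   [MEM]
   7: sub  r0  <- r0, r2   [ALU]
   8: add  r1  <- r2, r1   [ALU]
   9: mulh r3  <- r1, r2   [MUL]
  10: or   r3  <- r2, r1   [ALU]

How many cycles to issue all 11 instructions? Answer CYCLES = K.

CYCLES = 8

0. bne.BR @i0  | no-port BR/BR
1. blt.BR and.ALU @i1,i2  | 2-wide
2. add.ALU @i3  | RAW+WAW r1
3. add.ALU beq.BR @i4,i5  | 2-wide
4. st.MEM sub.ALU @i6,i7  | 2-wide
5. add.ALU @i8  | RAW r1
6. mulh.MUL @i9  | WAW r3
7. or.ALU @i10  | tail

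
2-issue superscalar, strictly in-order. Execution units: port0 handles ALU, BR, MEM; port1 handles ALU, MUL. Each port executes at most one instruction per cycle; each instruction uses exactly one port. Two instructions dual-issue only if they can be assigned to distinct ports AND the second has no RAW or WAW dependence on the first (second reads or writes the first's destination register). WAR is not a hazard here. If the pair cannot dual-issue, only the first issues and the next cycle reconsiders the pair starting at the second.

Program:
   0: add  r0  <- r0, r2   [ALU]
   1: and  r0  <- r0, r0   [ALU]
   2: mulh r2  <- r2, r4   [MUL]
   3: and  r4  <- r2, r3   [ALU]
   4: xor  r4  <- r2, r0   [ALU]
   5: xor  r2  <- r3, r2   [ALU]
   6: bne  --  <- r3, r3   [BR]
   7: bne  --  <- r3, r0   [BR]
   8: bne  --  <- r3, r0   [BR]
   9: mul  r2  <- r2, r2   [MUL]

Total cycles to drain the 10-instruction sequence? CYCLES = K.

CYCLES = 7

t=0 i0:add ; RAW+WAW r0
t=1 i1,i2:and+mulh ; pair
t=2 i3:and ; WAW r4
t=3 i4,i5:xor+xor ; pair
t=4 i6:bne ; no-port BR/BR
t=5 i7:bne ; no-port BR/BR
t=6 i8,i9:bne+mul ; pair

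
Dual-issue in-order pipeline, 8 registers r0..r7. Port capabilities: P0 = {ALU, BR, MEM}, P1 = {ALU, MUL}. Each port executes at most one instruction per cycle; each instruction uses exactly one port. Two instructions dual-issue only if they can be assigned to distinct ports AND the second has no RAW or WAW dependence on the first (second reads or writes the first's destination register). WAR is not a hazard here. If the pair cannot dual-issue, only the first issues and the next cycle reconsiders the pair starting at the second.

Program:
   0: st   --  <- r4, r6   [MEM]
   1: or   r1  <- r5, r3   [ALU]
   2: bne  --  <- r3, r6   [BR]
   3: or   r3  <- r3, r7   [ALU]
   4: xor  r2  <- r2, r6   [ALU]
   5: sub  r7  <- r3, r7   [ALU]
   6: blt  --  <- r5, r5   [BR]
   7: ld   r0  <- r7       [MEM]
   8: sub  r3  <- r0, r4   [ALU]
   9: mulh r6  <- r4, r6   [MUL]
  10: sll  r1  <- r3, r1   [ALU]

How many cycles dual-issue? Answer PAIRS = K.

PAIRS = 4

t=0 i0/i1:st+or ; pair
t=1 i2/i3:bne+or ; pair
t=2 i4/i5:xor+sub ; pair
t=3 i6:blt ; no-port BR/MEM
t=4 i7:ld ; RAW r0
t=5 i8/i9:sub+mulh ; pair
t=6 i10:sll ; tail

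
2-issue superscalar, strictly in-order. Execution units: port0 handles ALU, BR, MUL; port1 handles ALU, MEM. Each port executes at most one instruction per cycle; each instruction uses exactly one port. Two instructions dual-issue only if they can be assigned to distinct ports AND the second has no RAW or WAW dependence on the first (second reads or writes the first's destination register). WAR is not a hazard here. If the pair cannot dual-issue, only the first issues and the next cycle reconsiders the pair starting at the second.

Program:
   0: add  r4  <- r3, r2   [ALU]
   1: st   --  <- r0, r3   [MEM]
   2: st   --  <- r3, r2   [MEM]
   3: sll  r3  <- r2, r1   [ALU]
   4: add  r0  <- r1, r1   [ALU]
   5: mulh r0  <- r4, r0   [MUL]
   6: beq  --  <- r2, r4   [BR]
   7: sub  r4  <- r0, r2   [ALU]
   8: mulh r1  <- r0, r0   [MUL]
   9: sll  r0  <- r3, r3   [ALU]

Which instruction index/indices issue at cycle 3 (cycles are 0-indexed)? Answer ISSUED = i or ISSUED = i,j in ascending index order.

  cy0 -> i0&i1 (add st) pair
  cy1 -> i2&i3 (st sll) pair
  cy2 -> i4 (add) RAW+WAW r0
  cy3 -> i5 (mulh) no-port MUL/BR
  cy4 -> i6&i7 (beq sub) pair
  cy5 -> i8&i9 (mulh sll) pair

ISSUED = 5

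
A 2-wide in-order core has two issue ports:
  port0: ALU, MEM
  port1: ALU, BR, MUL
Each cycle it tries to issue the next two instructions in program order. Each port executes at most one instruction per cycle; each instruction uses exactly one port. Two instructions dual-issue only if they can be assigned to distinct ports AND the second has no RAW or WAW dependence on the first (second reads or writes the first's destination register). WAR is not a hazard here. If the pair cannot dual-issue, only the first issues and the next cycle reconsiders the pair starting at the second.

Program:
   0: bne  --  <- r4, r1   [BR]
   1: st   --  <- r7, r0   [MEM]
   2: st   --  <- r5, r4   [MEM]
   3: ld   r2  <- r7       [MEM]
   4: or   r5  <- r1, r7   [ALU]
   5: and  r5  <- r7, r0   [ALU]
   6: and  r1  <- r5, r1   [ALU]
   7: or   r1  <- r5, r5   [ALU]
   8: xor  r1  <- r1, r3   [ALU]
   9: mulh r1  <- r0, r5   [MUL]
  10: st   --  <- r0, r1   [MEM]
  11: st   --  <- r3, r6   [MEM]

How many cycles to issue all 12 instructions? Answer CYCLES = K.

  cy0 -> i0,i1 (bne;st) dual
  cy1 -> i2 (st) no-port MEM/MEM
  cy2 -> i3,i4 (ld;or) dual
  cy3 -> i5 (and) RAW r5
  cy4 -> i6 (and) WAW r1
  cy5 -> i7 (or) RAW+WAW r1
  cy6 -> i8 (xor) WAW r1
  cy7 -> i9 (mulh) RAW r1
  cy8 -> i10 (st) no-port MEM/MEM
  cy9 -> i11 (st) tail

CYCLES = 10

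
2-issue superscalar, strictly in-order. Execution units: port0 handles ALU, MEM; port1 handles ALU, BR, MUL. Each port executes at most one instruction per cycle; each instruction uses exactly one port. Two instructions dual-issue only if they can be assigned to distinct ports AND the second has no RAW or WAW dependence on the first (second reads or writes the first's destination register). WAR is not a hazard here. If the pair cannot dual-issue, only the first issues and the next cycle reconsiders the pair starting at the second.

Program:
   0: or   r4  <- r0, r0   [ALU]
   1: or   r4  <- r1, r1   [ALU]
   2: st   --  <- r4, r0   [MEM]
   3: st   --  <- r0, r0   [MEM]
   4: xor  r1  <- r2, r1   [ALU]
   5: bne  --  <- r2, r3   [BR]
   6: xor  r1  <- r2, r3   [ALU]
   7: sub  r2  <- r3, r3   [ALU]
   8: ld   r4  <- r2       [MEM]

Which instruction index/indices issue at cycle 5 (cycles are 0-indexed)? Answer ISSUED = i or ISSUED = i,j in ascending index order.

c0: i0 or  WAW r4
c1: i1 or  RAW r4
c2: i2 st  no-port MEM/MEM
c3: i3,i4 st;xor  2-wide
c4: i5,i6 bne;xor  2-wide
c5: i7 sub  RAW r2
c6: i8 ld  tail

ISSUED = 7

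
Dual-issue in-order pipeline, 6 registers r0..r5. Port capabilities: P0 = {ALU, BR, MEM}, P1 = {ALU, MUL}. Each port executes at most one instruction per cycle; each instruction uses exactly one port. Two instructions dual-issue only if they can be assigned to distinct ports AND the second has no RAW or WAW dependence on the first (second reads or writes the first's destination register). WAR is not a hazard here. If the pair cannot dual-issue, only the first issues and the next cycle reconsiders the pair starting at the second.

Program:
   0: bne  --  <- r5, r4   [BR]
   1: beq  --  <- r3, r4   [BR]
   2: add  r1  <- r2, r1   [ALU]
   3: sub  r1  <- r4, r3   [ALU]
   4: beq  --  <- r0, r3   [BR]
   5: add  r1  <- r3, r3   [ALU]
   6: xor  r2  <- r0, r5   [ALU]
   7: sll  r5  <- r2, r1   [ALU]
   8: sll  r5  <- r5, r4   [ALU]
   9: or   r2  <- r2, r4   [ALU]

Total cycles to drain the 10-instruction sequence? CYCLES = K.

CYCLES = 6

  cy0 -> i0 (bne.BR) no-port BR/BR
  cy1 -> i1,i2 (beq.BR+add.ALU) 2-wide
  cy2 -> i3,i4 (sub.ALU+beq.BR) 2-wide
  cy3 -> i5,i6 (add.ALU+xor.ALU) 2-wide
  cy4 -> i7 (sll.ALU) RAW+WAW r5
  cy5 -> i8,i9 (sll.ALU+or.ALU) 2-wide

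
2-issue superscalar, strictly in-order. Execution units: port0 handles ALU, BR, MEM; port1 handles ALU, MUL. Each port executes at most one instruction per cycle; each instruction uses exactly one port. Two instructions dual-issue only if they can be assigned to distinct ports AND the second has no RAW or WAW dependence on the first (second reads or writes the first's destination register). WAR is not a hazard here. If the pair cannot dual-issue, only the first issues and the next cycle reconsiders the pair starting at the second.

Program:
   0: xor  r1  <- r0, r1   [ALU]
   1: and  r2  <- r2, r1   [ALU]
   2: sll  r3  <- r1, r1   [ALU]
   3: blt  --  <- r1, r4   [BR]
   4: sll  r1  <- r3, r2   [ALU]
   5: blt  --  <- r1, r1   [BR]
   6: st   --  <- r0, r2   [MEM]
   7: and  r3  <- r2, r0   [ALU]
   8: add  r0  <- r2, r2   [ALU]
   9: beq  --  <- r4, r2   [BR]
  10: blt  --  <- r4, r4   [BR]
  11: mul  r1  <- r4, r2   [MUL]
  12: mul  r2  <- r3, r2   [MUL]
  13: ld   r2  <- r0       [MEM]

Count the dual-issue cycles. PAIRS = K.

c0: i0 xor  RAW r1
c1: i1,i2 and+sll  2-wide
c2: i3,i4 blt+sll  2-wide
c3: i5 blt  no-port BR/MEM
c4: i6,i7 st+and  2-wide
c5: i8,i9 add+beq  2-wide
c6: i10,i11 blt+mul  2-wide
c7: i12 mul  WAW r2
c8: i13 ld  tail

PAIRS = 5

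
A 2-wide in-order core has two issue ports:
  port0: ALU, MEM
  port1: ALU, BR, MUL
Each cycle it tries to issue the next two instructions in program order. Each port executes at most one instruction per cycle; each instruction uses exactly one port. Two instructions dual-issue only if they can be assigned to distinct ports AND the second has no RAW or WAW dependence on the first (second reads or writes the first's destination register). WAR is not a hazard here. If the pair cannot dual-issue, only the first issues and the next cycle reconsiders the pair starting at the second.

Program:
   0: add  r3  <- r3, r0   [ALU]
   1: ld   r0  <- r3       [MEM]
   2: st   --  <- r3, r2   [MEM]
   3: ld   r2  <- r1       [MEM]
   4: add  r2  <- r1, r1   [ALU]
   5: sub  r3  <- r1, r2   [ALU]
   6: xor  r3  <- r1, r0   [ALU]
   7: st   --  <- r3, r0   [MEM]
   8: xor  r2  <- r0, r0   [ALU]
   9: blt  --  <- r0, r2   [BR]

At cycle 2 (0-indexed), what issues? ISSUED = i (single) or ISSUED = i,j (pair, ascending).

ISSUED = 2

c0: i0 add  RAW r3
c1: i1 ld  no-port MEM/MEM
c2: i2 st  no-port MEM/MEM
c3: i3 ld  WAW r2
c4: i4 add  RAW r2
c5: i5 sub  WAW r3
c6: i6 xor  RAW r3
c7: i7&i8 st+xor  pair
c8: i9 blt  tail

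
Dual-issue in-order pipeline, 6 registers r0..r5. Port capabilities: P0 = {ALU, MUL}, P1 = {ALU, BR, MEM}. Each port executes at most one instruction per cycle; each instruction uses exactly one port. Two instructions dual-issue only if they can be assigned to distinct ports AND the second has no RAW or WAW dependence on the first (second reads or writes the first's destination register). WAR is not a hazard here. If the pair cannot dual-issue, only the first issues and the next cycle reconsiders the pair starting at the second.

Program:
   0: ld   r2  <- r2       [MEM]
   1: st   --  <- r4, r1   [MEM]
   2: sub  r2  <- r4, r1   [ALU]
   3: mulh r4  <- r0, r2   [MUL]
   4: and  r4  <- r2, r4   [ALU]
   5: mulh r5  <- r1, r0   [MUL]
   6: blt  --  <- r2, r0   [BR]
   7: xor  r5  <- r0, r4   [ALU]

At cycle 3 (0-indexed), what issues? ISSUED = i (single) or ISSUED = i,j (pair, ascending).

c0: i0 ld.MEM  no-port MEM/MEM
c1: i1,i2 st.MEM;sub.ALU  pair
c2: i3 mulh.MUL  RAW+WAW r4
c3: i4,i5 and.ALU;mulh.MUL  pair
c4: i6,i7 blt.BR;xor.ALU  pair

ISSUED = 4,5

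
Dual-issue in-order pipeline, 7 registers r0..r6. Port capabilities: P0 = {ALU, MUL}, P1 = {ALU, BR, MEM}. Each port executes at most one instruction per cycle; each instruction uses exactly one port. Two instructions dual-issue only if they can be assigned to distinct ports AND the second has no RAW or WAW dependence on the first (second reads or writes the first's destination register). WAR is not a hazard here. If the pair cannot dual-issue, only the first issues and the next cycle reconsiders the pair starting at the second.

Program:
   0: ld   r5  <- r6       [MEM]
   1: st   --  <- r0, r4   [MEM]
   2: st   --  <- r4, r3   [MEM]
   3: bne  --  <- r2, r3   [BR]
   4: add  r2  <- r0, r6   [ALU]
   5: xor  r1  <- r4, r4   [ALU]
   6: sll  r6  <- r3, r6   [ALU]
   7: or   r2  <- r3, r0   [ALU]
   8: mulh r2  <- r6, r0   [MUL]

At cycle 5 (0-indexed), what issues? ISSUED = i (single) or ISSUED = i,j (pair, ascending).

  cy0 -> i0 (ld) no-port MEM/MEM
  cy1 -> i1 (st) no-port MEM/MEM
  cy2 -> i2 (st) no-port MEM/BR
  cy3 -> i3/i4 (bne add) pair
  cy4 -> i5/i6 (xor sll) pair
  cy5 -> i7 (or) WAW r2
  cy6 -> i8 (mulh) tail

ISSUED = 7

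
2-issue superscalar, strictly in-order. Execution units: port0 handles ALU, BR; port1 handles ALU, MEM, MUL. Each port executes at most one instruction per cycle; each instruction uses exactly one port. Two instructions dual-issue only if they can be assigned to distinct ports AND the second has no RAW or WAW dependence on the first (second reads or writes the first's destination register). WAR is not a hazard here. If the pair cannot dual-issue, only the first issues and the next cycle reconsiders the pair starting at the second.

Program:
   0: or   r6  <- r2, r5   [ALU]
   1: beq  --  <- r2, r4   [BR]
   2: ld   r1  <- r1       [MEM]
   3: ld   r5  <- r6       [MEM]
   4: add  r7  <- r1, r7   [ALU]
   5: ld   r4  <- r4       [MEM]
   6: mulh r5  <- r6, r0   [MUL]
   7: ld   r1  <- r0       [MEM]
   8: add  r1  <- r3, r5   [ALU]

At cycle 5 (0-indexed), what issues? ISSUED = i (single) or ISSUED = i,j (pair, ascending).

t=0 i0+i1:or;beq ; pair
t=1 i2:ld ; no-port MEM/MEM
t=2 i3+i4:ld;add ; pair
t=3 i5:ld ; no-port MEM/MUL
t=4 i6:mulh ; no-port MUL/MEM
t=5 i7:ld ; WAW r1
t=6 i8:add ; tail

ISSUED = 7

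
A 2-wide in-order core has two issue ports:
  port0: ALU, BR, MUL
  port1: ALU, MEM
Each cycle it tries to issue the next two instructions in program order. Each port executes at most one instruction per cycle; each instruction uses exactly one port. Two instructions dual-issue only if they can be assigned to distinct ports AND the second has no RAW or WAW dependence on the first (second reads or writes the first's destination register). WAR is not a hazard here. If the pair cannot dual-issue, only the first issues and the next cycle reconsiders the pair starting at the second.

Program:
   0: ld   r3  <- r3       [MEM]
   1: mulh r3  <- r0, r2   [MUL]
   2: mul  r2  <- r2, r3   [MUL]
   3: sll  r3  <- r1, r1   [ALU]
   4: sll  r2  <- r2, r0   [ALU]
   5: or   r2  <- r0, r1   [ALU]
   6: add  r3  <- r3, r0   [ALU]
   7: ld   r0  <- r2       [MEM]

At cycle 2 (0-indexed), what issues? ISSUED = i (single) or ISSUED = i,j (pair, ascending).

ISSUED = 2,3

[0] i0  ld  -- WAW r3
[1] i1  mulh  -- no-port MUL/MUL
[2] i2,i3  mul+sll  -- pair
[3] i4  sll  -- WAW r2
[4] i5,i6  or+add  -- pair
[5] i7  ld  -- tail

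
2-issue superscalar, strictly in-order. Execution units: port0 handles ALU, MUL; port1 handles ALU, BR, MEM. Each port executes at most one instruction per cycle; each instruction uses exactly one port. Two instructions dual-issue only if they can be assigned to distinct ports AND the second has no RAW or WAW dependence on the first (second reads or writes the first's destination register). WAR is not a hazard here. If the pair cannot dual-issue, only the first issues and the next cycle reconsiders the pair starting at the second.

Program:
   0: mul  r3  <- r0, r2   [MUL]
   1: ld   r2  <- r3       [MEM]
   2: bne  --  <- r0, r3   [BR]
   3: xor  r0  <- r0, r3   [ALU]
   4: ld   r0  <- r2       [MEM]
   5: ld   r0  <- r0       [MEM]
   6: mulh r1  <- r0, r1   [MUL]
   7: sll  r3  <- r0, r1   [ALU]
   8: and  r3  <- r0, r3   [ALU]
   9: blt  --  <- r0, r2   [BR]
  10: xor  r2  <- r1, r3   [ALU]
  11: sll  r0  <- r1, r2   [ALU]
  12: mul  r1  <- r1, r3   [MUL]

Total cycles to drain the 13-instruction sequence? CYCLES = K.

CYCLES = 10

c0: i0 mul  RAW r3
c1: i1 ld  no-port MEM/BR
c2: i2+i3 bne+xor  2-wide
c3: i4 ld  no-port MEM/MEM
c4: i5 ld  RAW r0
c5: i6 mulh  RAW r1
c6: i7 sll  RAW+WAW r3
c7: i8+i9 and+blt  2-wide
c8: i10 xor  RAW r2
c9: i11+i12 sll+mul  2-wide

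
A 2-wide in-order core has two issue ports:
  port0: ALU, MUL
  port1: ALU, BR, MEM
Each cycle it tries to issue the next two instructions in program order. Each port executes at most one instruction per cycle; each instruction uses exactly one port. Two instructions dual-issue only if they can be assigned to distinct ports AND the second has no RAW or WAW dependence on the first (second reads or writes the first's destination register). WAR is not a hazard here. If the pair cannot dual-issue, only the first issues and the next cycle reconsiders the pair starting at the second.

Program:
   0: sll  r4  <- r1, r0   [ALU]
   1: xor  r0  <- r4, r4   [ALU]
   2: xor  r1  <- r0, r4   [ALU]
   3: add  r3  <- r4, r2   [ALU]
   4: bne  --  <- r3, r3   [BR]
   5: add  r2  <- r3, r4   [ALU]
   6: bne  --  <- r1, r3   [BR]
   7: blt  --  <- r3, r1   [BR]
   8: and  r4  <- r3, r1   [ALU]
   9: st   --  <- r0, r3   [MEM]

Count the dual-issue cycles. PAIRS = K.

c0: i0 sll.ALU  RAW r4
c1: i1 xor.ALU  RAW r0
c2: i2&i3 xor.ALU add.ALU  2-wide
c3: i4&i5 bne.BR add.ALU  2-wide
c4: i6 bne.BR  no-port BR/BR
c5: i7&i8 blt.BR and.ALU  2-wide
c6: i9 st.MEM  tail

PAIRS = 3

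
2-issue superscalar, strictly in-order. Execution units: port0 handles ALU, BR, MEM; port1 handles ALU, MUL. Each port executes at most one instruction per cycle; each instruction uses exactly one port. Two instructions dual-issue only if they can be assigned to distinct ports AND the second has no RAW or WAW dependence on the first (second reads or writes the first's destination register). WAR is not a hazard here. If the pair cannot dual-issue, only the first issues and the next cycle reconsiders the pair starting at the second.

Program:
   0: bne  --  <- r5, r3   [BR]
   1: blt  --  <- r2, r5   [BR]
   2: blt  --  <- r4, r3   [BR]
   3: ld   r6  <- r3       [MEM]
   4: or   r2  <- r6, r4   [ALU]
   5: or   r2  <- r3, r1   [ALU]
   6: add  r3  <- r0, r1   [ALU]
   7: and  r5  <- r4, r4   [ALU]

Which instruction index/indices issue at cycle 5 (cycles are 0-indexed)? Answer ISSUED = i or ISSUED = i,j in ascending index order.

ISSUED = 5,6

[0] i0  bne  -- no-port BR/BR
[1] i1  blt  -- no-port BR/BR
[2] i2  blt  -- no-port BR/MEM
[3] i3  ld  -- RAW r6
[4] i4  or  -- WAW r2
[5] i5+i6  or;add  -- dual
[6] i7  and  -- tail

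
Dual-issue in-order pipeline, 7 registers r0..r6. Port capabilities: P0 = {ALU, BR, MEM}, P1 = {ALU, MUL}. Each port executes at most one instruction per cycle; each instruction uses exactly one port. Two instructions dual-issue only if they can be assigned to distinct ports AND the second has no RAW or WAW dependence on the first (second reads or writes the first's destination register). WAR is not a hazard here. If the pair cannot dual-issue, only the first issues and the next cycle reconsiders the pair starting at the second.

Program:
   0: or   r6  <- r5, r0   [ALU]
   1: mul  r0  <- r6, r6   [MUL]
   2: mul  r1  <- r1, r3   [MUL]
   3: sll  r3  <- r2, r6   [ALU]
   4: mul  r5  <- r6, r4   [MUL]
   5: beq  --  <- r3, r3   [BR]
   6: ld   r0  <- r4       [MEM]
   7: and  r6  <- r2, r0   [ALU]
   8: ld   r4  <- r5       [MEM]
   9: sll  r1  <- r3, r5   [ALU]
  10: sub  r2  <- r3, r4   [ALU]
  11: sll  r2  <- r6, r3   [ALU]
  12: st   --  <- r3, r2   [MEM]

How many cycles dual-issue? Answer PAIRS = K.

PAIRS = 4

c0: i0 or  RAW r6
c1: i1 mul  no-port MUL/MUL
c2: i2+i3 mul;sll  dual
c3: i4+i5 mul;beq  dual
c4: i6 ld  RAW r0
c5: i7+i8 and;ld  dual
c6: i9+i10 sll;sub  dual
c7: i11 sll  RAW r2
c8: i12 st  tail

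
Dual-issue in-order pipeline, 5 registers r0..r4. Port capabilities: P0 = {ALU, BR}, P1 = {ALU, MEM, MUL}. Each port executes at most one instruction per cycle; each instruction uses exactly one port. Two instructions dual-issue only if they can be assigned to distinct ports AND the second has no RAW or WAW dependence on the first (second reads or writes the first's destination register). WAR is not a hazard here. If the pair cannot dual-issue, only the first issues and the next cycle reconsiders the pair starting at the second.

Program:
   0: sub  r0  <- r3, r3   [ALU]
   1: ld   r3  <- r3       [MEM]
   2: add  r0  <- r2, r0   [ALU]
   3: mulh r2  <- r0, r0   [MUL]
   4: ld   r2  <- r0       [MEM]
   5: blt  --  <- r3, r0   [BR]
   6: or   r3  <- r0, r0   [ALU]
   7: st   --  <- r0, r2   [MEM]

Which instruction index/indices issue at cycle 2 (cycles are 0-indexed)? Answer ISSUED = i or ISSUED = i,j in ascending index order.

ISSUED = 3

c0: i0/i1 sub.ALU ld.MEM  2-wide
c1: i2 add.ALU  RAW r0
c2: i3 mulh.MUL  no-port MUL/MEM
c3: i4/i5 ld.MEM blt.BR  2-wide
c4: i6/i7 or.ALU st.MEM  2-wide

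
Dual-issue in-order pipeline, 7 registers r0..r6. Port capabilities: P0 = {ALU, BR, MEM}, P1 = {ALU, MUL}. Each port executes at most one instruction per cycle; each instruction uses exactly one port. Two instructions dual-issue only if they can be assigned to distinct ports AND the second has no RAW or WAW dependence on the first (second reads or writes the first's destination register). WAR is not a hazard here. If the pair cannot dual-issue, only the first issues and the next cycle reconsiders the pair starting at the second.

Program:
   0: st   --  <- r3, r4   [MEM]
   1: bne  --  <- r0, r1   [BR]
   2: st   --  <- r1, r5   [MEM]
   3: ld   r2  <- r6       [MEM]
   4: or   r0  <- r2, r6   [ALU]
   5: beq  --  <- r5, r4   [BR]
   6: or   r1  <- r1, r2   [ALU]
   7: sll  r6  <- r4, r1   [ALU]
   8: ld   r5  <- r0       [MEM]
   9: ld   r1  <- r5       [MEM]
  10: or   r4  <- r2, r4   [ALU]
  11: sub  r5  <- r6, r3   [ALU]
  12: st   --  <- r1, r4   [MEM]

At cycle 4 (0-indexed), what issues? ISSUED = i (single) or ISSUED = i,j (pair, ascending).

0. st.MEM @i0  | no-port MEM/BR
1. bne.BR @i1  | no-port BR/MEM
2. st.MEM @i2  | no-port MEM/MEM
3. ld.MEM @i3  | RAW r2
4. or.ALU beq.BR @i4/i5  | 2-wide
5. or.ALU @i6  | RAW r1
6. sll.ALU ld.MEM @i7/i8  | 2-wide
7. ld.MEM or.ALU @i9/i10  | 2-wide
8. sub.ALU st.MEM @i11/i12  | 2-wide

ISSUED = 4,5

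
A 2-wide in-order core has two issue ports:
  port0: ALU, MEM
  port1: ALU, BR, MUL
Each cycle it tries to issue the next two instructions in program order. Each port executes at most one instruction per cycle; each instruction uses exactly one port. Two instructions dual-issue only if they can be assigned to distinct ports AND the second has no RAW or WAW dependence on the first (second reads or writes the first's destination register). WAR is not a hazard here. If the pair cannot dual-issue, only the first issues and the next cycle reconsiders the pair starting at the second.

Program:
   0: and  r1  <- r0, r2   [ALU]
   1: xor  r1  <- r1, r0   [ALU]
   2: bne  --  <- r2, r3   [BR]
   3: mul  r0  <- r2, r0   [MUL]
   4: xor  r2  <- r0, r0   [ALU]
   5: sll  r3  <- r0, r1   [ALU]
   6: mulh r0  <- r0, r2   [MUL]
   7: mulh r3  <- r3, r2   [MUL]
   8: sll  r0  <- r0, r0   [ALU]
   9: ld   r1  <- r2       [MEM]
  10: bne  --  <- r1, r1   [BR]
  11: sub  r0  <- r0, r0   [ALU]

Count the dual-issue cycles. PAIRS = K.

c0: i0 and  RAW+WAW r1
c1: i1+i2 xor/bne  pair
c2: i3 mul  RAW r0
c3: i4+i5 xor/sll  pair
c4: i6 mulh  no-port MUL/MUL
c5: i7+i8 mulh/sll  pair
c6: i9 ld  RAW r1
c7: i10+i11 bne/sub  pair

PAIRS = 4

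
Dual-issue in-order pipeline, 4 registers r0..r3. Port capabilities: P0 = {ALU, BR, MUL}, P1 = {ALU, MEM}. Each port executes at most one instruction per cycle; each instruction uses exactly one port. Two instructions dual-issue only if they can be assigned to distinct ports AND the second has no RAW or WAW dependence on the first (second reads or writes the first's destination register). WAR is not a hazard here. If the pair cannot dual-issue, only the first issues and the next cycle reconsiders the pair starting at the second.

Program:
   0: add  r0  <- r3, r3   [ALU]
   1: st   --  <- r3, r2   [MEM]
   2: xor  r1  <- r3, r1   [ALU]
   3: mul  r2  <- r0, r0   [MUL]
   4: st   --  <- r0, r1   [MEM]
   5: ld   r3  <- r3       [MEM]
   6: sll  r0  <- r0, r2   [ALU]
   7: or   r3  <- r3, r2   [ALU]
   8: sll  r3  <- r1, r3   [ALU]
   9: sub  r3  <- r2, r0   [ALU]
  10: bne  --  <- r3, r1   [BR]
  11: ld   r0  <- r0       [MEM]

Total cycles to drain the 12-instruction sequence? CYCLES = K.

  cy0 -> i0/i1 (add.ALU st.MEM) pair
  cy1 -> i2/i3 (xor.ALU mul.MUL) pair
  cy2 -> i4 (st.MEM) no-port MEM/MEM
  cy3 -> i5/i6 (ld.MEM sll.ALU) pair
  cy4 -> i7 (or.ALU) RAW+WAW r3
  cy5 -> i8 (sll.ALU) WAW r3
  cy6 -> i9 (sub.ALU) RAW r3
  cy7 -> i10/i11 (bne.BR ld.MEM) pair

CYCLES = 8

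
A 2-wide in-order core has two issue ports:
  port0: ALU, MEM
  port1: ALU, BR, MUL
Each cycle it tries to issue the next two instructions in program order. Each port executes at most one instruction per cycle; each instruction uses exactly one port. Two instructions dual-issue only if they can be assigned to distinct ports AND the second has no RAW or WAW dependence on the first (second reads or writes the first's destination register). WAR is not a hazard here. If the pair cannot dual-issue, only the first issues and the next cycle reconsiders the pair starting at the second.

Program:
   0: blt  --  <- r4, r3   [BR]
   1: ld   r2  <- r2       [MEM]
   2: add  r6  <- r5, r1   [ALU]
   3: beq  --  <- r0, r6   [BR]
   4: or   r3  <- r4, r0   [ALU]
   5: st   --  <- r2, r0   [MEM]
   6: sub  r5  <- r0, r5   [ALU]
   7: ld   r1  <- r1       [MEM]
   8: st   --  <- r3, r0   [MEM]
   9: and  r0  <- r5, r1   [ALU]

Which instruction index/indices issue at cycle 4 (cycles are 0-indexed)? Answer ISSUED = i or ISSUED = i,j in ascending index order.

ISSUED = 7

t=0 i0,i1:blt.BR ld.MEM ; pair
t=1 i2:add.ALU ; RAW r6
t=2 i3,i4:beq.BR or.ALU ; pair
t=3 i5,i6:st.MEM sub.ALU ; pair
t=4 i7:ld.MEM ; no-port MEM/MEM
t=5 i8,i9:st.MEM and.ALU ; pair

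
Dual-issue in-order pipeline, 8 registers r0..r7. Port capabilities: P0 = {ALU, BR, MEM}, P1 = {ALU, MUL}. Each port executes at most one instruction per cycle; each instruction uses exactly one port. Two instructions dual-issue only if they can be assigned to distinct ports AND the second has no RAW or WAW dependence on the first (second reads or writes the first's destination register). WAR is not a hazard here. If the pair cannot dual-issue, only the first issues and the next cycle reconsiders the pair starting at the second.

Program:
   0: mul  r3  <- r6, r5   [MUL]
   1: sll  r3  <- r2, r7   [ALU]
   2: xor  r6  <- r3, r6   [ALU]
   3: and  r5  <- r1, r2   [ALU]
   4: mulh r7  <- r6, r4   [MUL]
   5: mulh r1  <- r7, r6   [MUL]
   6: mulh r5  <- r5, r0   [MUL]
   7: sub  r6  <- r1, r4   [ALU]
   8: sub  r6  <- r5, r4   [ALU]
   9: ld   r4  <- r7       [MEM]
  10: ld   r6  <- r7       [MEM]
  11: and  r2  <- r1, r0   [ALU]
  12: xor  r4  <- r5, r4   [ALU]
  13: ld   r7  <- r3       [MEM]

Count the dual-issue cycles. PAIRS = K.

PAIRS = 5

c0: i0 mul  WAW r3
c1: i1 sll  RAW r3
c2: i2&i3 xor;and  pair
c3: i4 mulh  no-port MUL/MUL
c4: i5 mulh  no-port MUL/MUL
c5: i6&i7 mulh;sub  pair
c6: i8&i9 sub;ld  pair
c7: i10&i11 ld;and  pair
c8: i12&i13 xor;ld  pair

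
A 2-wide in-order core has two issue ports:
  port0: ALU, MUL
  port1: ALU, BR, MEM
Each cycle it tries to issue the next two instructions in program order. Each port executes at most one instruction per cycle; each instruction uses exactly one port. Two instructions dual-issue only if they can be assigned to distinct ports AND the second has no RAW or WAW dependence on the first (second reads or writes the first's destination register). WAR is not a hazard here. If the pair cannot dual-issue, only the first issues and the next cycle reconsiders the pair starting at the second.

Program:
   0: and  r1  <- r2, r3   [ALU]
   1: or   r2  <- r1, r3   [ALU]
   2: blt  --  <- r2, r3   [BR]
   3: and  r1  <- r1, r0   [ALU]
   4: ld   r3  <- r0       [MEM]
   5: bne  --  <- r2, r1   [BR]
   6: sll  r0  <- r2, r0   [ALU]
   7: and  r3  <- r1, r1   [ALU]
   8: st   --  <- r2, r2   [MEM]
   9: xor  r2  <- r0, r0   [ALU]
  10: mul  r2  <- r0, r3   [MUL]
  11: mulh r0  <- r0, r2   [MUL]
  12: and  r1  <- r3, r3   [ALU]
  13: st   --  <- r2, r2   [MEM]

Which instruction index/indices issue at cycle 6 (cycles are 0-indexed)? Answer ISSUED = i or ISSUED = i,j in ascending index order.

c0: i0 and  RAW r1
c1: i1 or  RAW r2
c2: i2+i3 blt+and  pair
c3: i4 ld  no-port MEM/BR
c4: i5+i6 bne+sll  pair
c5: i7+i8 and+st  pair
c6: i9 xor  WAW r2
c7: i10 mul  no-port MUL/MUL
c8: i11+i12 mulh+and  pair
c9: i13 st  tail

ISSUED = 9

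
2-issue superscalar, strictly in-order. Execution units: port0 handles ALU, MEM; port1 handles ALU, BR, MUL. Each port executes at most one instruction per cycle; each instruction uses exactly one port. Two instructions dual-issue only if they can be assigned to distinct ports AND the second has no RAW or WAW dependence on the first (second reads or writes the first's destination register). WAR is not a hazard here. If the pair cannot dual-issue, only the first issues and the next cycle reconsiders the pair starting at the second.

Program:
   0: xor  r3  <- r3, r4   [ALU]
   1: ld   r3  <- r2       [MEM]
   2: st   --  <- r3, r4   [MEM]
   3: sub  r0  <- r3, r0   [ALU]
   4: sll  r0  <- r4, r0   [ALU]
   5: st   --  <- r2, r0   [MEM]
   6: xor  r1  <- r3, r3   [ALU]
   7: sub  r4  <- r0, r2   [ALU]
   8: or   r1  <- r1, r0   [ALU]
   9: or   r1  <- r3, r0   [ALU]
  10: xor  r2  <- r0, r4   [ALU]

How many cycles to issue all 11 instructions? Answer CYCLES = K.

t=0 i0:xor.ALU ; WAW r3
t=1 i1:ld.MEM ; no-port MEM/MEM
t=2 i2/i3:st.MEM;sub.ALU ; 2-wide
t=3 i4:sll.ALU ; RAW r0
t=4 i5/i6:st.MEM;xor.ALU ; 2-wide
t=5 i7/i8:sub.ALU;or.ALU ; 2-wide
t=6 i9/i10:or.ALU;xor.ALU ; 2-wide

CYCLES = 7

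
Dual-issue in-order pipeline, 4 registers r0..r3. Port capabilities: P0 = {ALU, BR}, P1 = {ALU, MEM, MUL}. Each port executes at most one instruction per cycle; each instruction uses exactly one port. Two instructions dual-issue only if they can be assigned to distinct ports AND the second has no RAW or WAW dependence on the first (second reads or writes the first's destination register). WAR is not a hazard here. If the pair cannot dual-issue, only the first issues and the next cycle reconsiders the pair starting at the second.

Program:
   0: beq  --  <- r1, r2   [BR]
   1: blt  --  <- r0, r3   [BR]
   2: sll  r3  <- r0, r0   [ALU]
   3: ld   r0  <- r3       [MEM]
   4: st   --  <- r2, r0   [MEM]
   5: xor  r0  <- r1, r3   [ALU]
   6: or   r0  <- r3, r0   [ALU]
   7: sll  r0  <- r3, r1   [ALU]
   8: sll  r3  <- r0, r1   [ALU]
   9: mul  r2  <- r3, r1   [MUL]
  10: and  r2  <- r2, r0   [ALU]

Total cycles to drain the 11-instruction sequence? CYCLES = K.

#0 head=0: beq i0 no-port BR/BR
#1 head=1: blt/sll i1,i2 dual
#2 head=3: ld i3 no-port MEM/MEM
#3 head=4: st/xor i4,i5 dual
#4 head=6: or i6 WAW r0
#5 head=7: sll i7 RAW r0
#6 head=8: sll i8 RAW r3
#7 head=9: mul i9 RAW+WAW r2
#8 head=10: and i10 tail

CYCLES = 9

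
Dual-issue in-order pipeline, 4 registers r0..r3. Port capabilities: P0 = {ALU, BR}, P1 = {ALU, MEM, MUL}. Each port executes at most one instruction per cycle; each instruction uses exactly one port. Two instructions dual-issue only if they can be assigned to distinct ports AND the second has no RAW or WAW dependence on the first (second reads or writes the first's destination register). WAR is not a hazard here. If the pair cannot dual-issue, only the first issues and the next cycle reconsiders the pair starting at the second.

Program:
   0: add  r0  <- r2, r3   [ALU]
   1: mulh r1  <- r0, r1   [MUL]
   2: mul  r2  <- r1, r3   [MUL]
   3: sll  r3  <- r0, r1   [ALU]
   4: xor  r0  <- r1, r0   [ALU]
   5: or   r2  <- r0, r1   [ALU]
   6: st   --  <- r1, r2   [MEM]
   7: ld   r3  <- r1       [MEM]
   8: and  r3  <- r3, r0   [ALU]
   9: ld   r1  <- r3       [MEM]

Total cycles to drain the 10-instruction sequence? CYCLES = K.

CYCLES = 9

t=0 i0:add ; RAW r0
t=1 i1:mulh ; no-port MUL/MUL
t=2 i2/i3:mul sll ; pair
t=3 i4:xor ; RAW r0
t=4 i5:or ; RAW r2
t=5 i6:st ; no-port MEM/MEM
t=6 i7:ld ; RAW+WAW r3
t=7 i8:and ; RAW r3
t=8 i9:ld ; tail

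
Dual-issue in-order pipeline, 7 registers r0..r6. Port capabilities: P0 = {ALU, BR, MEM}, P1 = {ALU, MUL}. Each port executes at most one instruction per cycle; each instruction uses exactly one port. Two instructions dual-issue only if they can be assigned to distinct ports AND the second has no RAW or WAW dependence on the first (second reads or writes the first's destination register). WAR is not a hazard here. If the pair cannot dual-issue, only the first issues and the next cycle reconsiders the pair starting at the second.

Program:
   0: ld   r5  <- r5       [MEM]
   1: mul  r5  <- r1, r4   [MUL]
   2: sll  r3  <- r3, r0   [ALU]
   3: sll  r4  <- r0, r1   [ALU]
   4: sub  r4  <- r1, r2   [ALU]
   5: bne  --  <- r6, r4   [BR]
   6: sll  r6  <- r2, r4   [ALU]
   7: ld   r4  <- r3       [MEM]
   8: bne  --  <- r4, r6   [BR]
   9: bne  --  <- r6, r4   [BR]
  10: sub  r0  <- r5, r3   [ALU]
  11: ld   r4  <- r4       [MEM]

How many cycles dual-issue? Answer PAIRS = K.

c0: i0 ld  WAW r5
c1: i1,i2 mul sll  dual
c2: i3 sll  WAW r4
c3: i4 sub  RAW r4
c4: i5,i6 bne sll  dual
c5: i7 ld  no-port MEM/BR
c6: i8 bne  no-port BR/BR
c7: i9,i10 bne sub  dual
c8: i11 ld  tail

PAIRS = 3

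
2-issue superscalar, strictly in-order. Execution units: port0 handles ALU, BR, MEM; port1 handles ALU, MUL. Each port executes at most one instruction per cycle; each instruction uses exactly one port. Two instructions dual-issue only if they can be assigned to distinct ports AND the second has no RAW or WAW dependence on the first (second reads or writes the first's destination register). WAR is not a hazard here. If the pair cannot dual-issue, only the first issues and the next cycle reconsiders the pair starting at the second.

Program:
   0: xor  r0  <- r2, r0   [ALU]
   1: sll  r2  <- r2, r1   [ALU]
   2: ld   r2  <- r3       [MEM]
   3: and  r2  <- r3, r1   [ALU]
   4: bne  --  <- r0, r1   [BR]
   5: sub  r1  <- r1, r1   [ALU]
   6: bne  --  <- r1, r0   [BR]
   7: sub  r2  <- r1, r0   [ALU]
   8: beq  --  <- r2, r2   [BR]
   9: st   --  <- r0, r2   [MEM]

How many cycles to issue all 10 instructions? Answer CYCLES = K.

CYCLES = 7

0. xor.ALU+sll.ALU @i0&i1  | dual
1. ld.MEM @i2  | WAW r2
2. and.ALU+bne.BR @i3&i4  | dual
3. sub.ALU @i5  | RAW r1
4. bne.BR+sub.ALU @i6&i7  | dual
5. beq.BR @i8  | no-port BR/MEM
6. st.MEM @i9  | tail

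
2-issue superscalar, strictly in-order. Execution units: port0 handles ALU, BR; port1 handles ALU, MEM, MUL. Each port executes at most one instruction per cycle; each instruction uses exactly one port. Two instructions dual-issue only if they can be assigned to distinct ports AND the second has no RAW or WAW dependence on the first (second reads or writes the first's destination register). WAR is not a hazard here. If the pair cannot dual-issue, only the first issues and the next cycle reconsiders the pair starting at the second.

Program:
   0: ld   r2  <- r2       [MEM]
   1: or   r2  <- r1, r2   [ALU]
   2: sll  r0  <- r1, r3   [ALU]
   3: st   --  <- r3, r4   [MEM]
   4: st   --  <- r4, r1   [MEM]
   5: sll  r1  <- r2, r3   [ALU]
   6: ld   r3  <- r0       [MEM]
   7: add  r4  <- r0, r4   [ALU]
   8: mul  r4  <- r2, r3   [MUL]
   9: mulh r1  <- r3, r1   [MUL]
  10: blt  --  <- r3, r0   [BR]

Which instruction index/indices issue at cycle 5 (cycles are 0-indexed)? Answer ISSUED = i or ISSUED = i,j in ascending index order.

0. ld.MEM @i0  | RAW+WAW r2
1. or.ALU/sll.ALU @i1,i2  | pair
2. st.MEM @i3  | no-port MEM/MEM
3. st.MEM/sll.ALU @i4,i5  | pair
4. ld.MEM/add.ALU @i6,i7  | pair
5. mul.MUL @i8  | no-port MUL/MUL
6. mulh.MUL/blt.BR @i9,i10  | pair

ISSUED = 8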